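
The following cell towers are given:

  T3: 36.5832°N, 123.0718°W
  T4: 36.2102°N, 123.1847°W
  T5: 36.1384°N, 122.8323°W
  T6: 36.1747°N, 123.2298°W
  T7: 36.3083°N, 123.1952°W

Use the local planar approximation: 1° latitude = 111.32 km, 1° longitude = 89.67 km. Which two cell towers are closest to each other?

T4 and T6

Pairwise distances:
T4–T6: √((-0.0355·111.32)² + (-0.0451·89.67)²) = √(15.617197 + 16.354882) = 5.6544 km
T4–T7: √((0.0981·111.32)² + (-0.0105·89.67)²) = √(119.257146 + 0.886488) = 10.9610 km
T6–T7: √((0.1336·111.32)² + (0.0346·89.67)²) = √(221.186854 + 9.626015) = 15.1925 km
T3–T7: √((-0.2749·111.32)² + (-0.1234·89.67)²) = √(936.474325 + 122.440377) = 32.5410 km
T4–T5: √((-0.0718·111.32)² + (0.3524·89.67)²) = √(63.884468 + 998.541546) = 32.5949 km
T5–T6: √((0.0363·111.32)² + (-0.3975·89.67)²) = √(16.329002 + 1270.482261) = 35.8722 km
T5–T7: √((0.1699·111.32)² + (-0.3629·89.67)²) = √(357.711706 + 1058.932496) = 37.6383 km
T3–T4: √((-0.3730·111.32)² + (-0.1129·89.67)²) = √(1724.106380 + 102.490172) = 42.7387 km
T3–T6: √((-0.4085·111.32)² + (-0.1580·89.67)²) = √(2067.904685 + 200.728257) = 47.6302 km
T3–T5: √((-0.4448·111.32)² + (0.2395·89.67)²) = √(2451.748693 + 461.217073) = 53.9719 km
Closest pair: T4–T6 at 5.6544 km.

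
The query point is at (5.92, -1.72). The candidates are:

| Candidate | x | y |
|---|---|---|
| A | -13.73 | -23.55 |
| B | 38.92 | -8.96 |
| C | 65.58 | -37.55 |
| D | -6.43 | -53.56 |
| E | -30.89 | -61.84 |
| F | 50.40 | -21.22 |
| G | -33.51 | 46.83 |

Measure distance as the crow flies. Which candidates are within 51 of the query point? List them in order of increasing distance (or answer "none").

A, B, F

Distances from (5.92, -1.72):
A: 29.37
B: 33.78
C: 69.59
D: 53.29
E: 70.49
F: 48.57
G: 62.54
Threshold 51: A (29.37), B (33.78), F (48.57) are within range.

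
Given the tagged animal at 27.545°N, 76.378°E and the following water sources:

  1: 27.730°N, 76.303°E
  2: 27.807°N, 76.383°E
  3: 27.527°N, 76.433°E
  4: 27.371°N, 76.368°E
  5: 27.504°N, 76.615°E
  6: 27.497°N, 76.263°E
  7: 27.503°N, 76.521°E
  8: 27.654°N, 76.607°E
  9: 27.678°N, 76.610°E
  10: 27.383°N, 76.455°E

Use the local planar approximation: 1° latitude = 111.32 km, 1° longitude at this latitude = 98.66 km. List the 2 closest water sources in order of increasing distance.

Distances from 27.545°N, 76.378°E:
1: √((0.185·111.32)² + (-0.075·98.66)²) = √(424.12107 + 54.75260) = 21.883 km
2: √((0.262·111.32)² + (0.005·98.66)²) = √(850.64622 + 0.24334) = 29.170 km
3: √((-0.018·111.32)² + (0.055·98.66)²) = √(4.01505 + 29.44473) = 5.784 km
4: √((-0.174·111.32)² + (-0.010·98.66)²) = √(375.18450 + 0.97338) = 19.395 km
5: √((-0.041·111.32)² + (0.237·98.66)²) = √(20.83119 + 546.73757) = 23.824 km
6: √((-0.048·111.32)² + (-0.115·98.66)²) = √(28.55150 + 128.72945) = 12.541 km
7: √((-0.042·111.32)² + (0.143·98.66)²) = √(21.85974 + 199.04639) = 14.863 km
8: √((0.109·111.32)² + (0.229·98.66)²) = √(147.23104 + 510.44998) = 25.645 km
9: √((0.133·111.32)² + (0.232·98.66)²) = √(219.20461 + 523.91181) = 27.260 km
10: √((-0.162·111.32)² + (0.077·98.66)²) = √(325.21939 + 57.71167) = 19.569 km
Sorted: 3 (5.784 km) < 6 (12.541 km) < 7 (14.863 km) < 4 (19.395 km) < …

3, 6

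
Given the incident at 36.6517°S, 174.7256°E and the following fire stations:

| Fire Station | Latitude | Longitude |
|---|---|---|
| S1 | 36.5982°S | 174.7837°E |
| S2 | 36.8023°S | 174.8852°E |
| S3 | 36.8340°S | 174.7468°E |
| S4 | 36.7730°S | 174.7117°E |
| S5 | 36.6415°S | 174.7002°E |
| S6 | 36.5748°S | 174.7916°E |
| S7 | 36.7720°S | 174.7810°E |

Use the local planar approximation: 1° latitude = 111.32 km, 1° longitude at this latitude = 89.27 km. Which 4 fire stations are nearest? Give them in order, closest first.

S5, S1, S6, S4

Distances from 36.6517°S, 174.7256°E:
S1: 7.8975 km
S2: 22.0011 km
S3: 20.3817 km
S4: 13.5600 km
S5: 2.5359 km
S6: 10.3921 km
S7: 14.2758 km
Sorted: S5 (2.5359 km) < S1 (7.8975 km) < S6 (10.3921 km) < S4 (13.5600 km) < S7 (14.2758 km) < S3 (20.3817 km) < …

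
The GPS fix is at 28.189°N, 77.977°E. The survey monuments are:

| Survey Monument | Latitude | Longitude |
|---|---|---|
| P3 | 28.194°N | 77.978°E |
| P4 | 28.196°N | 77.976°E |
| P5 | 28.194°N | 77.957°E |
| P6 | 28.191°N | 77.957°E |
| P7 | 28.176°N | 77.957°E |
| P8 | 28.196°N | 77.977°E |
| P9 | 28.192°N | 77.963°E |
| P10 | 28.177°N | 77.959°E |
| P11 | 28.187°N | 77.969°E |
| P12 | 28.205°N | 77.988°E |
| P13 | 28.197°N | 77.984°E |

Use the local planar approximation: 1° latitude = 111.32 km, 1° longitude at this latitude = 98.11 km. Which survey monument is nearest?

Distances from 28.189°N, 77.977°E:
P3: 0.565 km
P4: 0.785 km
P5: 2.040 km
P6: 1.975 km
P7: 2.438 km
P8: 0.779 km
P9: 1.414 km
P10: 2.214 km
P11: 0.816 km
P12: 2.083 km
P13: 1.125 km
Minimum: P3 at 0.565 km.

P3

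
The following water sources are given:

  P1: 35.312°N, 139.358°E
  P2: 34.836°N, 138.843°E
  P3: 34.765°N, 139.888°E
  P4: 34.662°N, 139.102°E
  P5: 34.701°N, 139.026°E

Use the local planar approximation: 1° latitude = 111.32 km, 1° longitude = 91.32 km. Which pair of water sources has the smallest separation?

Pairwise distances:
P1–P2: √((-0.476·111.32)² + (-0.515·91.32)²) = √(2807.76206 + 2211.80209) = 70.849 km
P1–P3: √((-0.547·111.32)² + (0.530·91.32)²) = √(3707.84054 + 2342.52128) = 77.784 km
P1–P4: √((-0.650·111.32)² + (-0.256·91.32)²) = √(5235.68016 + 546.52714) = 76.041 km
P1–P5: √((-0.611·111.32)² + (-0.332·91.32)²) = √(4626.24699 + 919.19568) = 74.468 km
P2–P3: √((-0.071·111.32)² + (1.045·91.32)²) = √(62.46879 + 9106.77038) = 95.756 km
P2–P4: √((-0.174·111.32)² + (0.259·91.32)²) = √(375.18450 + 559.41143) = 30.571 km
P2–P5: √((-0.135·111.32)² + (0.183·91.32)²) = √(225.84680 + 279.27624) = 22.475 km
P3–P4: √((-0.103·111.32)² + (-0.786·91.32)²) = √(131.46824 + 5152.01238) = 72.688 km
P3–P5: √((-0.064·111.32)² + (-0.862·91.32)²) = √(50.75822 + 6196.49833) = 79.040 km
P4–P5: √((0.039·111.32)² + (-0.076·91.32)²) = √(18.84845 + 48.16804) = 8.186 km
Closest pair: P4–P5 at 8.186 km.

P4 and P5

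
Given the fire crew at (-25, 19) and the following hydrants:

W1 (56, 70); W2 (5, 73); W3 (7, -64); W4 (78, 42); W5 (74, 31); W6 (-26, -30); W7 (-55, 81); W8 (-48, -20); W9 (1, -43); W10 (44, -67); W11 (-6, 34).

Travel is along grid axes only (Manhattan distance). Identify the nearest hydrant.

Distances from (-25, 19):
W1: 132
W2: 84
W3: 115
W4: 126
W5: 111
W6: 50
W7: 92
W8: 62
W9: 88
W10: 155
W11: 34
Minimum: W11 at 34.

W11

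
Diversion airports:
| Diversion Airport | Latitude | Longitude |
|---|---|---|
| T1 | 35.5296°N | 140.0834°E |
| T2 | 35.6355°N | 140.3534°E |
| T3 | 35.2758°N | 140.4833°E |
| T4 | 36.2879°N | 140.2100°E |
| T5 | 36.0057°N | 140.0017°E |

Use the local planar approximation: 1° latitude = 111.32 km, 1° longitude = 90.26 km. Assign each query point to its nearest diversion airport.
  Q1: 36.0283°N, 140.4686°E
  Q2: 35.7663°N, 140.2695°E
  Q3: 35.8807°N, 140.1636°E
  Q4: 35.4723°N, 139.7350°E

Q1 at 36.0283°N, 140.4686°E:
  T1: √((-0.4987·111.32)² + (-0.3852·90.26)²) = √(3081.946758 + 1208.824393) = 65.5040 km
  T2: √((-0.3928·111.32)² + (-0.1152·90.26)²) = √(1912.006452 + 108.117406) = 44.9458 km
  T3: √((-0.7525·111.32)² + (0.0147·90.26)²) = √(7017.128085 + 1.760457) = 83.7788 km
  T4: √((0.2596·111.32)² + (-0.2586·90.26)²) = √(835.133243 + 544.813298) = 37.1476 km
  T5: √((-0.0226·111.32)² + (-0.4669·90.26)²) = √(6.329411 + 1775.981372) = 42.2174 km
  → nearest: T4 (37.1476 km)
Q2 at 35.7663°N, 140.2695°E:
  T1: √((-0.2367·111.32)² + (-0.1861·90.26)²) = √(694.293199 + 282.152176) = 31.2481 km
  T2: √((-0.1308·111.32)² + (0.0839·90.26)²) = √(212.012703 + 57.347512) = 16.4122 km
  T3: √((-0.4905·111.32)² + (0.2138·90.26)²) = √(2981.428638 + 372.396903) = 57.9122 km
  T4: √((0.5216·111.32)² + (-0.0595·90.26)²) = √(3371.487554 + 28.841948) = 58.3123 km
  T5: √((0.2394·111.32)² + (-0.2678·90.26)²) = √(710.222926 + 584.267600) = 35.9790 km
  → nearest: T2 (16.4122 km)
Q3 at 35.8807°N, 140.1636°E:
  T1: √((-0.3511·111.32)² + (-0.0802·90.26)²) = √(1527.594388 + 52.400978) = 39.7492 km
  T2: √((-0.2452·111.32)² + (0.1898·90.26)²) = √(745.053273 + 293.483084) = 32.2263 km
  T3: √((-0.6049·111.32)² + (0.3197·90.26)²) = √(4534.334597 + 832.675777) = 73.2599 km
  T4: √((0.4072·111.32)² + (0.0464·90.26)²) = √(2054.763933 + 17.539880) = 45.5226 km
  T5: √((0.1250·111.32)² + (-0.1619·90.26)²) = √(193.627225 + 213.542516) = 20.1784 km
  → nearest: T5 (20.1784 km)
Q4 at 35.4723°N, 139.7350°E:
  T1: √((0.0573·111.32)² + (0.3484·90.26)²) = √(40.686997 + 988.887645) = 32.0870 km
  T2: √((0.1632·111.32)² + (0.6184·90.26)²) = √(330.055295 + 3115.513376) = 58.6990 km
  T3: √((-0.1965·111.32)² + (0.7483·90.26)²) = √(478.488500 + 4561.862057) = 70.9954 km
  T4: √((0.8156·111.32)² + (0.4750·90.26)²) = √(8243.294762 + 1838.137002) = 100.4063 km
  T5: √((0.5334·111.32)² + (0.2667·90.26)²) = √(3525.757335 + 579.477649) = 64.0721 km
  → nearest: T1 (32.0870 km)

Q1→T4; Q2→T2; Q3→T5; Q4→T1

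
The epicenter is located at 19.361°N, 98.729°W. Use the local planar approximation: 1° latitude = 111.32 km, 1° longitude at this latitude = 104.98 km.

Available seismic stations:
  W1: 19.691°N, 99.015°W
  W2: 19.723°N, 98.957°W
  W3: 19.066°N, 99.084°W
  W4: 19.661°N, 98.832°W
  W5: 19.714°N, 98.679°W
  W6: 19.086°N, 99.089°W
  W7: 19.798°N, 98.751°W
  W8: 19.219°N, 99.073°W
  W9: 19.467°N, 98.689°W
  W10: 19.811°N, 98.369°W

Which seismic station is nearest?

Distances from 19.361°N, 98.729°W:
W1: √((0.330·111.32)² + (-0.286·104.98)²) = √(1349.50431 + 901.45739) = 47.444 km
W2: √((0.362·111.32)² + (-0.228·104.98)²) = √(1623.91591 + 572.90529) = 46.870 km
W3: √((-0.295·111.32)² + (-0.355·104.98)²) = √(1078.42619 + 1388.89637) = 49.672 km
W4: √((0.300·111.32)² + (-0.103·104.98)²) = √(1115.29282 + 116.91967) = 35.103 km
W5: √((0.353·111.32)² + (0.050·104.98)²) = √(1544.17247 + 27.55200) = 39.645 km
W6: √((-0.275·111.32)² + (-0.360·104.98)²) = √(937.15577 + 1428.29573) = 48.636 km
W7: √((0.437·111.32)² + (-0.022·104.98)²) = √(2366.51504 + 5.33407) = 48.702 km
W8: √((-0.142·111.32)² + (-0.344·104.98)²) = √(249.87516 + 1304.15744) = 39.421 km
W9: √((0.106·111.32)² + (0.040·104.98)²) = √(139.23811 + 17.63328) = 12.525 km
W10: √((0.450·111.32)² + (0.360·104.98)²) = √(2509.40884 + 1428.29573) = 62.751 km
Minimum: W9 at 12.525 km.

W9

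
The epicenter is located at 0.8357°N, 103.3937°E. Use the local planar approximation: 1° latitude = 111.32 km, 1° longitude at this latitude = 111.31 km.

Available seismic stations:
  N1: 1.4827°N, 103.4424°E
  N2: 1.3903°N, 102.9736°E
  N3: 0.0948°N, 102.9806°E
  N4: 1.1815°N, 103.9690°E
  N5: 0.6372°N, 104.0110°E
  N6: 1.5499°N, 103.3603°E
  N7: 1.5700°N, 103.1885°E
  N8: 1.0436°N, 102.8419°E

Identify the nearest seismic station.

N8

Distances from 0.8357°N, 103.3937°E:
N1: √((0.6470·111.32)² + (0.0487·111.31)²) = √(5187.462338 + 29.385040) = 72.2277 km
N2: √((0.5546·111.32)² + (-0.4201·111.31)²) = √(3811.589534 + 2186.622077) = 77.4481 km
N3: √((-0.7409·111.32)² + (-0.4131·111.31)²) = √(6802.453550 + 2114.359130) = 94.4289 km
N4: √((0.3458·111.32)² + (0.5753·111.31)²) = √(1481.823143 + 4100.691647) = 74.7162 km
N5: √((-0.1985·111.32)² + (0.6173·111.31)²) = √(488.278293 + 4721.292632) = 72.1774 km
N6: √((0.7142·111.32)² + (-0.0334·111.31)²) = √(6321.004319 + 13.821695) = 79.5916 km
N7: √((0.7343·111.32)² + (-0.2052·111.31)²) = √(6681.799686 + 521.702693) = 84.8734 km
N8: √((0.2079·111.32)² + (-0.5518·111.31)²) = √(535.618260 + 3772.521797) = 65.6364 km
Minimum: N8 at 65.6364 km.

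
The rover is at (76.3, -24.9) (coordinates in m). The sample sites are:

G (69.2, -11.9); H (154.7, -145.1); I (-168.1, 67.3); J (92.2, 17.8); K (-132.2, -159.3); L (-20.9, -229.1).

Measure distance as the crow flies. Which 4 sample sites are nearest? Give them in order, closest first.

G, J, H, L

Distances from (76.3, -24.9):
G: √((-7.1)² + (13.0)²) = √(50.410 + 169.000) = 14.8 m
H: √((78.4)² + (-120.2)²) = √(6146.560 + 14448.040) = 143.5 m
I: √((-244.4)² + (92.2)²) = √(59731.360 + 8500.840) = 261.2 m
J: √((15.9)² + (42.7)²) = √(252.810 + 1823.290) = 45.6 m
K: √((-208.5)² + (-134.4)²) = √(43472.250 + 18063.360) = 248.1 m
L: √((-97.2)² + (-204.2)²) = √(9447.840 + 41697.640) = 226.2 m
Sorted: G (14.8 m) < J (45.6 m) < H (143.5 m) < L (226.2 m) < K (248.1 m) < I (261.2 m)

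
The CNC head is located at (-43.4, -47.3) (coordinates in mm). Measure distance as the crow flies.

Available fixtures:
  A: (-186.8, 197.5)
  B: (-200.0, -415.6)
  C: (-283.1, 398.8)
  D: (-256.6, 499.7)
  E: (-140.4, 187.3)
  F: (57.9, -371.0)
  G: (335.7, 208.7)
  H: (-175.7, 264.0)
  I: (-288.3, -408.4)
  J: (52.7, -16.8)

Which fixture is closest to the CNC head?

Distances from (-43.4, -47.3):
A: √((-143.4)² + (244.8)²) = √(20563.560 + 59927.040) = 283.7 mm
B: √((-156.6)² + (-368.3)²) = √(24523.560 + 135644.890) = 400.2 mm
C: √((-239.7)² + (446.1)²) = √(57456.090 + 199005.210) = 506.4 mm
D: √((-213.2)² + (547.0)²) = √(45454.240 + 299209.000) = 587.1 mm
E: √((-97.0)² + (234.6)²) = √(9409.000 + 55037.160) = 253.9 mm
F: √((101.3)² + (-323.7)²) = √(10261.690 + 104781.690) = 339.2 mm
G: √((379.1)² + (256.0)²) = √(143716.810 + 65536.000) = 457.4 mm
H: √((-132.3)² + (311.3)²) = √(17503.290 + 96907.690) = 338.2 mm
I: √((-244.9)² + (-361.1)²) = √(59976.010 + 130393.210) = 436.3 mm
J: √((96.1)² + (30.5)²) = √(9235.210 + 930.250) = 100.8 mm
Minimum: J at 100.8 mm.

J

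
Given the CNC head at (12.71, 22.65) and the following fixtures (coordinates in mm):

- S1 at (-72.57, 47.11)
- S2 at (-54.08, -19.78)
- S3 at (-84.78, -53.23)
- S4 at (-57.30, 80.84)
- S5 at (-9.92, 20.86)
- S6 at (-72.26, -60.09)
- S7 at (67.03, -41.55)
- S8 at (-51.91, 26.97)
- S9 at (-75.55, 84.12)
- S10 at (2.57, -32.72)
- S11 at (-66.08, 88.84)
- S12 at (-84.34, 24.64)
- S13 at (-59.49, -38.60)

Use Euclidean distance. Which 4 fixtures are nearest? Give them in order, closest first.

Distances from (12.71, 22.65):
S1: √((-85.28)² + (24.46)²) = √(7272.6784 + 598.2916) = 88.72 mm
S2: √((-66.79)² + (-42.43)²) = √(4460.9041 + 1800.3049) = 79.13 mm
S3: √((-97.49)² + (-75.88)²) = √(9504.3001 + 5757.7744) = 123.54 mm
S4: √((-70.01)² + (58.19)²) = √(4901.4001 + 3386.0761) = 91.04 mm
S5: √((-22.63)² + (-1.79)²) = √(512.1169 + 3.2041) = 22.70 mm
S6: √((-84.97)² + (-82.74)²) = √(7219.9009 + 6845.9076) = 118.60 mm
S7: √((54.32)² + (-64.20)²) = √(2950.6624 + 4121.6400) = 84.10 mm
S8: √((-64.62)² + (4.32)²) = √(4175.7444 + 18.6624) = 64.76 mm
S9: √((-88.26)² + (61.47)²) = √(7789.8276 + 3778.5609) = 107.56 mm
S10: √((-10.14)² + (-55.37)²) = √(102.8196 + 3065.8369) = 56.29 mm
S11: √((-78.79)² + (66.19)²) = √(6207.8641 + 4381.1161) = 102.90 mm
S12: √((-97.05)² + (1.99)²) = √(9418.7025 + 3.9601) = 97.07 mm
S13: √((-72.20)² + (-61.25)²) = √(5212.8400 + 3751.5625) = 94.68 mm
Sorted: S5 (22.70 mm) < S10 (56.29 mm) < S8 (64.76 mm) < S2 (79.13 mm) < S7 (84.10 mm) < S1 (88.72 mm) < …

S5, S10, S8, S2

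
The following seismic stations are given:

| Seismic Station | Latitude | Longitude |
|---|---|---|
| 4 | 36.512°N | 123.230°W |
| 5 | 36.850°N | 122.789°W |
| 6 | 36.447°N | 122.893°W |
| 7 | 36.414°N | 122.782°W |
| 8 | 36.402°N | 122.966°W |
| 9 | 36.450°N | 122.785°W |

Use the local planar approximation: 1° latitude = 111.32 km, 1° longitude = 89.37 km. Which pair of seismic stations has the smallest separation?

Pairwise distances:
7–9: 4.016 km
6–8: 8.225 km
6–9: 9.658 km
6–7: 10.578 km
7–8: 16.498 km
8–9: 17.036 km
4–8: 26.582 km
4–6: 30.975 km
4–9: 40.364 km
4–7: 41.497 km
5–9: 44.529 km
5–6: 45.815 km
5–7: 48.540 km
5–8: 52.320 km
4–5: 54.489 km
Closest pair: 7–9 at 4.016 km.

7 and 9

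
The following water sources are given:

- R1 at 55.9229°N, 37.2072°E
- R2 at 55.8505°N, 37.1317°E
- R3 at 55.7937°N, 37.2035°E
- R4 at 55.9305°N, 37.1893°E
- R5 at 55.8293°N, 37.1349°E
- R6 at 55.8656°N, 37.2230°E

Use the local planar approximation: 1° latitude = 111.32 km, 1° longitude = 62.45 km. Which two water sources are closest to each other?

Pairwise distances:
R1–R2: 9.3374 km
R1–R3: 14.3844 km
R1–R4: 1.4019 km
R1–R5: 11.3558 km
R1–R6: 6.4545 km
R2–R3: 7.7515 km
R2–R4: 9.6046 km
R2–R5: 2.3684 km
R2–R6: 5.9443 km
R3–R4: 15.2544 km
R3–R5: 5.8360 km
R3–R6: 8.0960 km
R4–R5: 11.7667 km
R4–R6: 7.5250 km
R5–R6: 6.8264 km
Closest pair: R1–R4 at 1.4019 km.

R1 and R4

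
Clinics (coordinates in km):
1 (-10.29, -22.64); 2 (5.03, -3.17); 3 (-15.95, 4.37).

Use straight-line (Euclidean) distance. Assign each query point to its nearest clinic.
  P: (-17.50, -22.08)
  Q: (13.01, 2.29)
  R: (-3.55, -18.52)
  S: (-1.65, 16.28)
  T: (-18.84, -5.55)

P at (-17.50, -22.08):
  1: √((7.21)² + (-0.56)²) = √(51.9841 + 0.3136) = 7.23 km
  2: √((22.53)² + (18.91)²) = √(507.6009 + 357.5881) = 29.41 km
  3: √((1.55)² + (26.45)²) = √(2.4025 + 699.6025) = 26.50 km
  → nearest: 1 (7.23 km)
Q at (13.01, 2.29):
  1: √((-23.30)² + (-24.93)²) = √(542.8900 + 621.5049) = 34.12 km
  2: √((-7.98)² + (-5.46)²) = √(63.6804 + 29.8116) = 9.67 km
  3: √((-28.96)² + (2.08)²) = √(838.6816 + 4.3264) = 29.03 km
  → nearest: 2 (9.67 km)
R at (-3.55, -18.52):
  1: √((-6.74)² + (-4.12)²) = √(45.4276 + 16.9744) = 7.90 km
  2: √((8.58)² + (15.35)²) = √(73.6164 + 235.6225) = 17.59 km
  3: √((-12.40)² + (22.89)²) = √(153.7600 + 523.9521) = 26.03 km
  → nearest: 1 (7.90 km)
S at (-1.65, 16.28):
  1: √((-8.64)² + (-38.92)²) = √(74.6496 + 1514.7664) = 39.87 km
  2: √((6.68)² + (-19.45)²) = √(44.6224 + 378.3025) = 20.57 km
  3: √((-14.30)² + (-11.91)²) = √(204.4900 + 141.8481) = 18.61 km
  → nearest: 3 (18.61 km)
T at (-18.84, -5.55):
  1: √((8.55)² + (-17.09)²) = √(73.1025 + 292.0681) = 19.11 km
  2: √((23.87)² + (2.38)²) = √(569.7769 + 5.6644) = 23.99 km
  3: √((2.89)² + (9.92)²) = √(8.3521 + 98.4064) = 10.33 km
  → nearest: 3 (10.33 km)

P→1; Q→2; R→1; S→3; T→3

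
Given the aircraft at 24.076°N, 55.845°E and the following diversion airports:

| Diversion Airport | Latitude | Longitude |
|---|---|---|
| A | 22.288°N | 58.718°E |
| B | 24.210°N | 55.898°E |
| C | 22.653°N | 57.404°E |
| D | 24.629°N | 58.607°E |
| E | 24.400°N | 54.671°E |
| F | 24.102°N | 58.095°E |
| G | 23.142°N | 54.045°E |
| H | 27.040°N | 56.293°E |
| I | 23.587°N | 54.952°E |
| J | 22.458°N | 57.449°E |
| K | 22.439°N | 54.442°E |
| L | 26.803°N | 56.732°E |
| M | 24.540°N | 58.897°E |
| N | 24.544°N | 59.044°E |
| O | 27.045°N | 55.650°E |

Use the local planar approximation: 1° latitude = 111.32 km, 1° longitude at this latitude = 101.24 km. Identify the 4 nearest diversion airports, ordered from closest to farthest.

B, I, E, G

Distances from 24.076°N, 55.845°E:
A: √((-1.788·111.32)² + (2.873·101.24)²) = √(39616.98529 + 84601.00554) = 352.446 km
B: √((0.134·111.32)² + (0.053·101.24)²) = √(222.51331 + 28.79095) = 15.853 km
C: √((-1.423·111.32)² + (1.559·101.24)²) = √(25093.20852 + 24911.30640) = 223.617 km
D: √((0.553·111.32)² + (2.762·101.24)²) = √(3789.62868 + 78190.07352) = 286.321 km
E: √((0.324·111.32)² + (-1.174·101.24)²) = √(1300.87754 + 14126.69169) = 124.208 km
F: √((0.026·111.32)² + (2.250·101.24)²) = √(8.37709 + 51888.28410) = 227.808 km
G: √((-0.934·111.32)² + (-1.800·101.24)²) = √(10810.35978 + 33208.50182) = 209.807 km
H: √((2.964·111.32)² + (0.448·101.24)²) = √(108868.63906 + 2057.12319) = 333.055 km
I: √((-0.489·111.32)² + (-0.893·101.24)²) = √(2963.22148 + 8173.48351) = 105.531 km
J: √((-1.618·111.32)² + (1.604·101.24)²) = √(32441.68700 + 26370.17433) = 242.512 km
K: √((-1.637·111.32)² + (-1.403·101.24)²) = √(33208.07905 + 20175.28206) = 231.048 km
L: √((2.727·111.32)² + (0.887·101.24)²) = √(92154.52633 + 8064.01845) = 316.573 km
M: √((0.464·111.32)² + (3.052·101.24)²) = √(2667.97869 + 95471.40888) = 313.272 km
N: √((0.468·111.32)² + (3.199·101.24)²) = √(2714.17660 + 104889.67823) = 328.030 km
O: √((2.969·111.32)² + (-0.195·101.24)²) = √(109236.25196 + 389.73867) = 331.098 km
Sorted: B (15.853 km) < I (105.531 km) < E (124.208 km) < G (209.807 km) < C (223.617 km) < F (227.808 km) < …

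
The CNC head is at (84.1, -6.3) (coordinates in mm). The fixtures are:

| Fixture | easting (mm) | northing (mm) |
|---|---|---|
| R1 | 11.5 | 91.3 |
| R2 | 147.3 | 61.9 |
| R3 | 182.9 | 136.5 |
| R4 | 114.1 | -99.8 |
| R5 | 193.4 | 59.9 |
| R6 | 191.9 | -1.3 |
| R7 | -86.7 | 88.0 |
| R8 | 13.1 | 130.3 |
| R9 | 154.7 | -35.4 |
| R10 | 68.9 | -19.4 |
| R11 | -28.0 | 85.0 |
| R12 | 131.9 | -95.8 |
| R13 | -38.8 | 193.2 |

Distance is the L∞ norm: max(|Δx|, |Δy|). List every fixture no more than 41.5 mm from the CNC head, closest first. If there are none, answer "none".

R10

Distances from (84.1, -6.3):
R1: 97.6 mm
R2: 68.2 mm
R3: 142.8 mm
R4: 93.5 mm
R5: 109.3 mm
R6: 107.8 mm
R7: 170.8 mm
R8: 136.6 mm
R9: 70.6 mm
R10: 15.2 mm
R11: 112.1 mm
R12: 89.5 mm
R13: 199.5 mm
Threshold 41.5 mm: R10 (15.2 mm) is within range.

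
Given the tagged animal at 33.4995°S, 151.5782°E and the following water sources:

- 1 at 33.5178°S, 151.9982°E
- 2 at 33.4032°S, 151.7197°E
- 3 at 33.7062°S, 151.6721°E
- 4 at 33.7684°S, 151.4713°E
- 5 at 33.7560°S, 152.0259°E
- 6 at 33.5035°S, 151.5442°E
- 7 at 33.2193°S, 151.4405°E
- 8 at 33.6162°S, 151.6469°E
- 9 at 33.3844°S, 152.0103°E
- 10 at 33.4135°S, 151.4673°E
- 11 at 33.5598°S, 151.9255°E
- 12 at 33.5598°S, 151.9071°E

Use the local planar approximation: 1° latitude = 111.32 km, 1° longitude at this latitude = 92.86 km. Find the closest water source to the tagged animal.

Distances from 33.4995°S, 151.5782°E:
1: √((-0.0183·111.32)² + (0.4200·92.86)²) = √(4.150005 + 1521.093601) = 39.0544 km
2: √((0.0963·111.32)² + (0.1415·92.86)²) = √(114.920887 + 172.651453) = 16.9580 km
3: √((-0.2067·111.32)² + (0.0939·92.86)²) = √(529.452921 + 76.030622) = 24.6066 km
4: √((-0.2689·111.32)² + (-0.1069·92.86)²) = √(896.041243 + 98.540048) = 31.5370 km
5: √((-0.2565·111.32)² + (0.4477·92.86)²) = √(815.306931 + 1728.349417) = 50.4347 km
6: √((-0.0040·111.32)² + (-0.0340·92.86)²) = √(0.198274 + 9.968164) = 3.1885 km
7: √((0.2802·111.32)² + (-0.1377·92.86)²) = √(972.932380 + 163.502817) = 33.7111 km
8: √((-0.1167·111.32)² + (0.0687·92.86)²) = √(168.767224 + 40.697791) = 14.4729 km
9: √((0.1151·111.32)² + (0.4321·92.86)²) = √(164.171226 + 1610.000057) = 42.1209 km
10: √((0.0860·111.32)² + (-0.1109·92.86)²) = √(91.652285 + 106.052388) = 14.0607 km
11: √((-0.0603·111.32)² + (0.3473·92.86)²) = √(45.058945 + 1040.080431) = 32.9415 km
12: √((-0.0603·111.32)² + (0.3289·92.86)²) = √(45.058945 + 932.792629) = 31.2706 km
Minimum: 6 at 3.1885 km.

6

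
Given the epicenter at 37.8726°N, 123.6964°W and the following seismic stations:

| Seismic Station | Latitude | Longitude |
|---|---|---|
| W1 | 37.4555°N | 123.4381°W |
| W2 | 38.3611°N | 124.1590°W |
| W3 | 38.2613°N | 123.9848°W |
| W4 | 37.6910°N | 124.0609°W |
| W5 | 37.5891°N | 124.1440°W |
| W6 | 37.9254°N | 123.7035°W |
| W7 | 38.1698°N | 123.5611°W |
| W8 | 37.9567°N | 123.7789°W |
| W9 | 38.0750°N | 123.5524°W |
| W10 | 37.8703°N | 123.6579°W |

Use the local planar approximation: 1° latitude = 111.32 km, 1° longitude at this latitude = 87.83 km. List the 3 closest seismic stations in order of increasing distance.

W10, W6, W8

Distances from 37.8726°N, 123.6964°W:
W1: 51.6775 km
W2: 67.8821 km
W3: 50.1390 km
W4: 37.8626 km
W5: 50.4130 km
W6: 5.9107 km
W7: 35.1538 km
W8: 11.8386 km
W9: 25.8382 km
W10: 3.3911 km
Sorted: W10 (3.3911 km) < W6 (5.9107 km) < W8 (11.8386 km) < W9 (25.8382 km) < W7 (35.1538 km) < …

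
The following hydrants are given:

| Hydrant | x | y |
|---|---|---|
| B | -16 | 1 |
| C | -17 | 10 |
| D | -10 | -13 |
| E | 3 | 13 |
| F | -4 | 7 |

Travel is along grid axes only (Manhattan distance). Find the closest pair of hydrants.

Pairwise distances:
B–C: |-1| + |9| = 1 + 9 = 10
B–D: |6| + |-14| = 6 + 14 = 20
B–E: |19| + |12| = 19 + 12 = 31
B–F: |12| + |6| = 12 + 6 = 18
C–D: |7| + |-23| = 7 + 23 = 30
C–E: |20| + |3| = 20 + 3 = 23
C–F: |13| + |-3| = 13 + 3 = 16
D–E: |13| + |26| = 13 + 26 = 39
D–F: |6| + |20| = 6 + 20 = 26
E–F: |-7| + |-6| = 7 + 6 = 13
Closest pair: B–C at 10.

B and C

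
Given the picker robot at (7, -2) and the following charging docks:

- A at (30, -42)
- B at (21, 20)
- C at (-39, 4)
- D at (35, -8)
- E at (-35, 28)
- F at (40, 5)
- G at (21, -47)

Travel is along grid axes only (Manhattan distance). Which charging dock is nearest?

D

Distances from (7, -2):
A: |23| + |-40| = 23 + 40 = 63
B: |14| + |22| = 14 + 22 = 36
C: |-46| + |6| = 46 + 6 = 52
D: |28| + |-6| = 28 + 6 = 34
E: |-42| + |30| = 42 + 30 = 72
F: |33| + |7| = 33 + 7 = 40
G: |14| + |-45| = 14 + 45 = 59
Minimum: D at 34.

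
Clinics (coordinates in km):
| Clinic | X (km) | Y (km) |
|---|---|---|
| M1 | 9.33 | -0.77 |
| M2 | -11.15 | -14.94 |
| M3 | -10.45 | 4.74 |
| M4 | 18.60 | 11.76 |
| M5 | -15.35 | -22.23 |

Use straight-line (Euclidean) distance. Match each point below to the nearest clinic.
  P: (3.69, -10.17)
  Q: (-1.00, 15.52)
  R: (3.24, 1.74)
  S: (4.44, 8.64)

P at (3.69, -10.17):
  M1: 10.96 km
  M2: 15.59 km
  M3: 20.55 km
  M4: 26.52 km
  M5: 22.54 km
  → nearest: M1 (10.96 km)
Q at (-1.00, 15.52):
  M1: 19.29 km
  M2: 32.11 km
  M3: 14.34 km
  M4: 19.96 km
  M5: 40.39 km
  → nearest: M3 (14.34 km)
R at (3.24, 1.74):
  M1: 6.59 km
  M2: 22.03 km
  M3: 14.01 km
  M4: 18.34 km
  M5: 30.33 km
  → nearest: M1 (6.59 km)
S at (4.44, 8.64):
  M1: 10.60 km
  M2: 28.27 km
  M3: 15.39 km
  M4: 14.50 km
  M5: 36.67 km
  → nearest: M1 (10.60 km)

P→M1; Q→M3; R→M1; S→M1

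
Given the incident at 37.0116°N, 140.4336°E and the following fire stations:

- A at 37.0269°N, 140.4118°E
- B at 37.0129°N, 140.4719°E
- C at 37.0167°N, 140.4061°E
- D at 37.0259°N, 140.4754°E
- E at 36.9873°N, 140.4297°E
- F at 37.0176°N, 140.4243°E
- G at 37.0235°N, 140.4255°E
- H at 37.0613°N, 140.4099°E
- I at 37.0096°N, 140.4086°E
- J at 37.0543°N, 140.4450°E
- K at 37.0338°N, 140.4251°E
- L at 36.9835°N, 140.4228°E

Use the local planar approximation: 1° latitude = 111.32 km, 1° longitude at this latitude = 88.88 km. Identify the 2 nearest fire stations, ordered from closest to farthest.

Distances from 37.0116°N, 140.4336°E:
A: 2.5797 km
B: 3.4072 km
C: 2.5093 km
D: 4.0419 km
E: 2.7272 km
F: 1.0627 km
G: 1.5077 km
H: 5.9200 km
I: 2.2331 km
J: 4.8602 km
K: 2.5842 km
L: 3.2721 km
Sorted: F (1.0627 km) < G (1.5077 km) < I (2.2331 km) < C (2.5093 km) < …

F, G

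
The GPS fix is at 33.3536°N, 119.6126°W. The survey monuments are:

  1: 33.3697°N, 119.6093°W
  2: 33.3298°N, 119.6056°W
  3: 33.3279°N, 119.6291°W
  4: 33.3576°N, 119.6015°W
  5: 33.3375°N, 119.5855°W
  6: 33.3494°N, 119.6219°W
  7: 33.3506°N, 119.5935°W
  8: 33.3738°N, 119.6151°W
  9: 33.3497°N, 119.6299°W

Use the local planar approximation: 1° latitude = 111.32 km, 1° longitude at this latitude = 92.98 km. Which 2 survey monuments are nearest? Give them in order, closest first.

6, 4

Distances from 33.3536°N, 119.6126°W:
1: 1.8183 km
2: 2.7282 km
3: 3.2463 km
4: 1.1240 km
5: 3.0921 km
6: 0.9830 km
7: 1.8070 km
8: 2.2606 km
9: 1.6661 km
Sorted: 6 (0.9830 km) < 4 (1.1240 km) < 9 (1.6661 km) < 7 (1.8070 km) < …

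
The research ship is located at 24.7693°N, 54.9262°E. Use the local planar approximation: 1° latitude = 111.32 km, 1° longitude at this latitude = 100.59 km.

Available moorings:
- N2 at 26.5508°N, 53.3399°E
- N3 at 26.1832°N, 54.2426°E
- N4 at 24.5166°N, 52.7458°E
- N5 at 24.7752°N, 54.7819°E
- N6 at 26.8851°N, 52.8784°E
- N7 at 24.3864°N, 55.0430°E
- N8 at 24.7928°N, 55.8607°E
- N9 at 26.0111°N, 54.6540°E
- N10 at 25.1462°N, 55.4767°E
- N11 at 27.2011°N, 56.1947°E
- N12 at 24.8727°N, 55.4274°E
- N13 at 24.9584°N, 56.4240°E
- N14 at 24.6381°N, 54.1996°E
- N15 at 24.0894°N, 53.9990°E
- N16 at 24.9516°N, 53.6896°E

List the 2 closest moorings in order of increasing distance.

Distances from 24.7693°N, 54.9262°E:
N2: √((1.7815·111.32)² + (-1.5863·100.59)²) = √(39329.465903 + 25461.281868) = 254.5403 km
N3: √((1.4139·111.32)² + (-0.6836·100.59)²) = √(24773.295572 + 4728.394728) = 171.7606 km
N4: √((-0.2527·111.32)² + (-2.1804·100.59)²) = √(791.328631 + 48104.085528) = 221.1231 km
N5: √((0.0059·111.32)² + (-0.1443·100.59)²) = √(0.431370 + 210.689202) = 14.5300 km
N6: √((2.1158·111.32)² + (-2.0478·100.59)²) = √(55474.784128 + 42431.139363) = 312.8992 km
N7: √((-0.3829·111.32)² + (0.1168·100.59)²) = √(1816.841862 + 138.036933) = 44.2140 km
N8: √((0.0235·111.32)² + (0.9345·100.59)²) = √(6.843561 + 8836.254742) = 94.0377 km
N9: √((1.2418·111.32)² + (-0.2722·100.59)²) = √(19109.516828 + 749.697147) = 140.9227 km
N10: √((0.3769·111.32)² + (0.5505·100.59)²) = √(1760.348564 + 3066.367921) = 69.4746 km
N11: √((2.4318·111.32)² + (1.2685·100.59)²) = √(73282.808270 + 16281.355511) = 299.2727 km
N12: √((0.1034·111.32)² + (0.5012·100.59)²) = √(132.491334 + 2541.743613) = 51.7130 km
N13: √((0.1891·111.32)² + (1.4978·100.59)²) = √(443.128266 + 22699.551100) = 152.1272 km
N14: √((-0.1312·111.32)² + (-0.7266·100.59)²) = √(213.311400 + 5341.957191) = 74.5337 km
N15: √((-0.6799·111.32)² + (-0.9272·100.59)²) = √(5728.441438 + 8698.742243) = 120.1132 km
N16: √((0.1823·111.32)² + (-1.2366·100.59)²) = √(411.831662 + 15472.771095) = 126.0341 km
Sorted: N5 (14.5300 km) < N7 (44.2140 km) < N12 (51.7130 km) < N10 (69.4746 km) < …

N5, N7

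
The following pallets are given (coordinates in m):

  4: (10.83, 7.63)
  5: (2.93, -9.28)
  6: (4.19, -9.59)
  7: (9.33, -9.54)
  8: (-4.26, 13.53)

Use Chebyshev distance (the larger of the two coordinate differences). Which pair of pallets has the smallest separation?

5 and 6

Pairwise distances:
5–6: 1.26 m
6–7: 5.14 m
5–7: 6.40 m
4–8: 15.09 m
4–5: 16.91 m
4–7: 17.17 m
4–6: 17.22 m
5–8: 22.81 m
7–8: 23.07 m
6–8: 23.12 m
Closest pair: 5–6 at 1.26 m.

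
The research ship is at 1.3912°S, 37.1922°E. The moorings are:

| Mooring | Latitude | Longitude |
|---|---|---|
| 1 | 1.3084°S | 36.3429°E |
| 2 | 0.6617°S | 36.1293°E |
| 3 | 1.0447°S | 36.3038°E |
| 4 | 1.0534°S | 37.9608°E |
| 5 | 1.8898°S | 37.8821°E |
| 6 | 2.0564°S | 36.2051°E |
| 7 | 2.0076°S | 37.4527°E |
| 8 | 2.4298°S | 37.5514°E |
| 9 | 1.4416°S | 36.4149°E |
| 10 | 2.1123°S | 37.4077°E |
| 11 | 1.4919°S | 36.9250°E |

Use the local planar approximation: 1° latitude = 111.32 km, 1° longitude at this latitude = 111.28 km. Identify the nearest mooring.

11

Distances from 1.3912°S, 37.1922°E:
1: 94.9585 km
2: 143.4739 km
3: 106.1195 km
4: 93.4313 km
5: 94.7347 km
6: 132.4735 km
7: 74.4897 km
8: 122.3316 km
9: 86.6797 km
10: 83.7783 km
11: 31.7769 km
Minimum: 11 at 31.7769 km.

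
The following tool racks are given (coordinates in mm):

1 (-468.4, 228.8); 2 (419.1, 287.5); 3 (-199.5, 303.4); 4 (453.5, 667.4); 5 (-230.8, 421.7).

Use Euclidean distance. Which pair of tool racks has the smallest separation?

Pairwise distances:
3–5: 122.4 mm
1–3: 279.1 mm
1–5: 306.0 mm
2–4: 381.5 mm
2–3: 618.8 mm
2–5: 663.6 mm
4–5: 727.1 mm
3–4: 747.6 mm
1–2: 889.4 mm
1–4: 1020.9 mm
Closest pair: 3–5 at 122.4 mm.

3 and 5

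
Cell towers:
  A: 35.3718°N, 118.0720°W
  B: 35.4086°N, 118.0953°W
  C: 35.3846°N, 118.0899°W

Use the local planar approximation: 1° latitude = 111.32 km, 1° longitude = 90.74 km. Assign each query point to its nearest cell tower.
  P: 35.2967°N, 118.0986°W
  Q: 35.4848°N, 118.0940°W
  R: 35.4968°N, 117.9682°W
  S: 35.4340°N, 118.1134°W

P→A; Q→B; R→B; S→B

P at 35.2967°N, 118.0986°W:
  A: √((0.0751·111.32)² + (0.0266·90.74)²) = √(69.891807 + 5.825870) = 8.7016 km
  B: √((0.1119·111.32)² + (0.0033·90.74)²) = √(155.169574 + 0.089666) = 12.4603 km
  C: √((0.0879·111.32)² + (0.0087·90.74)²) = √(95.746773 + 0.623212) = 9.8168 km
  → nearest: A (8.7016 km)
Q at 35.4848°N, 118.0940°W:
  A: √((-0.1130·111.32)² + (0.0220·90.74)²) = √(158.235266 + 3.985134) = 12.7366 km
  B: √((-0.0762·111.32)² + (-0.0013·90.74)²) = √(71.954231 + 0.013915) = 8.4834 km
  C: √((-0.1002·111.32)² + (0.0041·90.74)²) = √(124.417605 + 0.138409) = 11.1605 km
  → nearest: B (8.4834 km)
R at 35.4968°N, 117.9682°W:
  A: √((-0.1250·111.32)² + (-0.1038·90.74)²) = √(193.627225 + 88.714019) = 16.8030 km
  B: √((-0.0882·111.32)² + (-0.1271·90.74)²) = √(96.401450 + 133.011335) = 15.1464 km
  C: √((-0.1122·111.32)² + (-0.1217·90.74)²) = √(156.002698 + 121.949130) = 16.6719 km
  → nearest: B (15.1464 km)
S at 35.4340°N, 118.1134°W:
  A: √((-0.0622·111.32)² + (0.0414·90.74)²) = √(47.943216 + 14.112314) = 7.8775 km
  B: √((-0.0254·111.32)² + (0.0181·90.74)²) = √(7.994915 + 2.697458) = 3.2699 km
  C: √((-0.0494·111.32)² + (0.0235·90.74)²) = √(30.241289 + 4.547087) = 5.8982 km
  → nearest: B (3.2699 km)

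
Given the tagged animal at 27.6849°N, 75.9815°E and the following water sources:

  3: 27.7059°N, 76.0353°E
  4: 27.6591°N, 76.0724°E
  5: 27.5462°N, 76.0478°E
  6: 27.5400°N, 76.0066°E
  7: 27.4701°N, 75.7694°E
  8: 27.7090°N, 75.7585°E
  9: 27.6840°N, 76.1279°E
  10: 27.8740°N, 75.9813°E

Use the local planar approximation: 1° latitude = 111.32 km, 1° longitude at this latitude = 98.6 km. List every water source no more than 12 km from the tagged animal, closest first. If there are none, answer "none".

3, 4

Distances from 27.6849°N, 75.9815°E:
3: 5.7969 km
4: 9.4117 km
5: 16.7670 km
6: 16.3190 km
7: 31.7666 km
8: 22.1509 km
9: 14.4354 km
10: 21.0506 km
Threshold 12 km: 3 (5.7969 km), 4 (9.4117 km) are within range.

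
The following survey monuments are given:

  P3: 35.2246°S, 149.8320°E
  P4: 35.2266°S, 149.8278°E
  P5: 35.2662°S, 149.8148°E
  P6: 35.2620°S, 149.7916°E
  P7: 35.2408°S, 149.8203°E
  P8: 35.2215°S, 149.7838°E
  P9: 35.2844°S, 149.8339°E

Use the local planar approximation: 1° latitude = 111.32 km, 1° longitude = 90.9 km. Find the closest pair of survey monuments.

Pairwise distances:
P3–P4: √((-0.0020·111.32)² + (-0.0042·90.9)²) = √(0.0495686 + 0.1457560) = 0.44196 km
P3–P5: √((-0.0416·111.32)² + (-0.0172·90.9)²) = √(21.4453460 + 2.4444697) = 4.88772 km
P3–P6: √((-0.0374·111.32)² + (-0.0404·90.9)²) = √(17.3336331 + 13.4862280) = 5.55156 km
P3–P7: √((-0.0162·111.32)² + (-0.0117·90.9)²) = √(3.2521939 + 1.1310961) = 2.09363 km
P3–P8: √((0.0031·111.32)² + (-0.0482·90.9)²) = √(0.1190885 + 19.1964907) = 4.39495 km
P3–P9: √((-0.0598·111.32)² + (0.0019·90.9)²) = √(44.3147969 + 0.0298287) = 6.65918 km
P4–P5: √((-0.0396·111.32)² + (-0.0130·90.9)²) = √(19.4328620 + 1.3964149) = 4.56391 km
P4–P6: √((-0.0354·111.32)² + (-0.0362·90.9)²) = √(15.5293372 + 10.8279167) = 5.13393 km
P4–P7: √((-0.0142·111.32)² + (-0.0075·90.9)²) = √(2.4987516 + 0.4647831) = 1.72149 km
P4–P8: √((0.0051·111.32)² + (-0.0440·90.9)²) = √(0.3223196 + 15.9968002) = 4.03969 km
P4–P9: √((-0.0578·111.32)² + (0.0061·90.9)²) = √(41.4001650 + 0.3074592) = 6.45814 km
P5–P6: √((0.0042·111.32)² + (-0.0232·90.9)²) = √(0.2185974 + 4.4473749) = 2.16009 km
P5–P7: √((0.0254·111.32)² + (0.0055·90.9)²) = √(7.9949146 + 0.2499500) = 2.87139 km
P5–P8: √((0.0447·111.32)² + (-0.0310·90.9)²) = √(24.7606158 + 7.9405604) = 5.71849 km
P5–P9: √((-0.0182·111.32)² + (0.0191·90.9)²) = √(4.1047732 + 3.0143557) = 2.66817 km
P6–P7: √((0.0212·111.32)² + (0.0287·90.9)²) = √(5.5695245 + 6.8059940) = 3.51789 km
P6–P8: √((0.0405·111.32)² + (-0.0078·90.9)²) = √(20.3262116 + 0.5027094) = 4.56387 km
P6–P9: √((-0.0224·111.32)² + (0.0423·90.9)²) = √(6.2178814 + 14.7845633) = 4.58284 km
P7–P8: √((0.0193·111.32)² + (-0.0365·90.9)²) = √(4.6159491 + 11.0081286) = 3.95273 km
P7–P9: √((-0.0436·111.32)² + (0.0136·90.9)²) = √(23.5569670 + 1.5282893) = 5.00852 km
P8–P9: √((-0.0629·111.32)² + (0.0501·90.9)²) = √(49.0283961 + 20.7397357) = 8.35273 km
Closest pair: P3–P4 at 0.44196 km.

P3 and P4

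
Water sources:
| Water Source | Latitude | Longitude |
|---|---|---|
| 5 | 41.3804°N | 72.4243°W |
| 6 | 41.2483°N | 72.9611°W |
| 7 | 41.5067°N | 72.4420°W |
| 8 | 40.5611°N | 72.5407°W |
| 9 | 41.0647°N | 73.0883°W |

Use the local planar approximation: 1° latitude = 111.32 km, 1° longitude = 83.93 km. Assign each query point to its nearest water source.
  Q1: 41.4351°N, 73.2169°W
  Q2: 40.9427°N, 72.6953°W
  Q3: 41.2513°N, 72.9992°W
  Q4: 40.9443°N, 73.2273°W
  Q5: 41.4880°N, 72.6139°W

Q1 at 41.4351°N, 73.2169°W:
  5: √((-0.0547·111.32)² + (0.7926·83.93)²) = √(37.078405 + 4425.298619) = 66.8010 km
  6: √((-0.1868·111.32)² + (0.2558·83.93)²) = √(432.414391 + 460.930585) = 29.8889 km
  7: √((0.0716·111.32)² + (0.7749·83.93)²) = √(63.529062 + 4229.857806) = 65.5239 km
  8: √((-0.8740·111.32)² + (0.6762·83.93)²) = √(9466.060168 + 3220.955903) = 112.6367 km
  9: √((-0.3704·111.32)² + (0.1286·83.93)²) = √(1700.154351 + 116.497440) = 42.6222 km
  → nearest: 6 (29.8889 km)
Q2 at 40.9427°N, 72.6953°W:
  5: √((0.4377·111.32)² + (0.2710·83.93)²) = √(2374.102627 + 517.336390) = 53.7721 km
  6: √((0.3056·111.32)² + (-0.2658·83.93)²) = √(1157.319032 + 497.673366) = 40.6816 km
  7: √((0.5640·111.32)² + (0.2533·83.93)²) = √(3941.890929 + 451.965022) = 66.2862 km
  8: √((-0.3816·111.32)² + (0.1546·83.93)²) = √(1804.525932 + 168.365624) = 44.4172 km
  9: √((0.1220·111.32)² + (-0.3930·83.93)²) = √(184.444647 + 1087.976581) = 35.6710 km
  → nearest: 9 (35.6710 km)
Q3 at 41.2513°N, 72.9992°W:
  5: √((0.1291·111.32)² + (0.5749·83.93)²) = √(206.537483 + 2328.193452) = 50.3461 km
  6: √((-0.0030·111.32)² + (0.0381·83.93)²) = √(0.111529 + 10.225496) = 3.2151 km
  7: √((0.2554·111.32)² + (0.5572·83.93)²) = √(808.329039 + 2187.039676) = 54.7300 km
  8: √((-0.6902·111.32)² + (0.4585·83.93)²) = √(5903.319724 + 1480.857012) = 85.9312 km
  9: √((-0.1866·111.32)² + (-0.0891·83.93)²) = √(431.488946 + 55.922922) = 22.0774 km
  → nearest: 6 (3.2151 km)
Q4 at 40.9443°N, 73.2273°W:
  5: √((0.4361·111.32)² + (0.8030·83.93)²) = √(2356.777420 + 4542.192510) = 83.0600 km
  6: √((0.3040·111.32)² + (0.2662·83.93)²) = √(1145.232232 + 499.172382) = 40.5513 km
  7: √((0.5624·111.32)² + (0.7853·83.93)²) = √(3919.557314 + 4344.158287) = 90.9050 km
  8: √((-0.3832·111.32)² + (0.6866·83.93)²) = √(1819.689948 + 3320.794831) = 71.6972 km
  9: √((0.1204·111.32)² + (0.1390·83.93)²) = √(179.638479 + 136.101856) = 17.7691 km
  → nearest: 9 (17.7691 km)
Q5 at 41.4880°N, 72.6139°W:
  5: √((-0.1076·111.32)² + (0.1896·83.93)²) = √(143.473251 + 253.227643) = 19.9174 km
  6: √((-0.2397·111.32)² + (-0.3472·83.93)²) = √(712.004049 + 849.168507) = 39.5117 km
  7: √((0.0187·111.32)² + (0.1719·83.93)²) = √(4.333408 + 208.154690) = 14.5770 km
  8: √((-0.9269·111.32)² + (0.0732·83.93)²) = √(10646.629957 + 37.744755) = 103.3652 km
  9: √((-0.4233·111.32)² + (-0.4744·83.93)²) = √(2220.459889 + 1585.345072) = 61.6912 km
  → nearest: 7 (14.5770 km)

Q1→6; Q2→9; Q3→6; Q4→9; Q5→7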